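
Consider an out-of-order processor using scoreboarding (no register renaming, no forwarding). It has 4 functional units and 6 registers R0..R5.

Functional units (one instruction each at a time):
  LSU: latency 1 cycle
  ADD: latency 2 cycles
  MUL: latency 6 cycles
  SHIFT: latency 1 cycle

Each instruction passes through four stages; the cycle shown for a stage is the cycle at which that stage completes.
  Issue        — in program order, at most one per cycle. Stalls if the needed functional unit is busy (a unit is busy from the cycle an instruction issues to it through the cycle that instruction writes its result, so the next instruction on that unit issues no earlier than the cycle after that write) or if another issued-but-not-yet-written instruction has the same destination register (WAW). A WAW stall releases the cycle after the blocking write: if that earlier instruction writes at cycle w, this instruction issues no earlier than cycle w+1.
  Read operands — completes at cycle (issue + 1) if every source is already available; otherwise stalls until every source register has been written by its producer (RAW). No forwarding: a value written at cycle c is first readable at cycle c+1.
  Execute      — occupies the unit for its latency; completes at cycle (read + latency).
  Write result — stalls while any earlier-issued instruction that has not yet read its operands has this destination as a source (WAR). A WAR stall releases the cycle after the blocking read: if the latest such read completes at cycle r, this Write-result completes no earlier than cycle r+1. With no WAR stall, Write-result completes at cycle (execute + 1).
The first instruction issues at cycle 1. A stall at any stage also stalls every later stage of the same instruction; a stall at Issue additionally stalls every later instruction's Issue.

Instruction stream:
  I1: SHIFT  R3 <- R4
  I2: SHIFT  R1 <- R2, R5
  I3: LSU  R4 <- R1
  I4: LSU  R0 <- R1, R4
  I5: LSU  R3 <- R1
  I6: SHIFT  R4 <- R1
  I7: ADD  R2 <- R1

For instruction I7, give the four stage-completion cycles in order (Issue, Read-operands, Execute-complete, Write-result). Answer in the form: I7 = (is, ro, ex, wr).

I7 = (18, 19, 21, 22)

cycle 1: I1 dispatched to SHIFT
cycle 2: I1 operands ready
cycle 3: I1 complete
cycle 4: R3←I1
cycle 5: I2 dispatched to SHIFT
cycle 6: I2 operands ready, I3 dispatched to LSU
cycle 7: I2 complete
cycle 8: R1←I2
cycle 9: I3 operands ready
cycle 10: I3 complete
cycle 11: R4←I3
cycle 12: I4 dispatched to LSU
cycle 13: I4 operands ready
cycle 14: I4 complete
cycle 15: R0←I4
cycle 16: I5 dispatched to LSU
cycle 17: I5 operands ready, I6 dispatched to SHIFT
cycle 18: I5 complete, I6 operands ready, I7 dispatched to ADD
cycle 19: R3←I5, I6 complete, I7 operands ready
cycle 20: R4←I6
cycle 21: I7 complete
cycle 22: R2←I7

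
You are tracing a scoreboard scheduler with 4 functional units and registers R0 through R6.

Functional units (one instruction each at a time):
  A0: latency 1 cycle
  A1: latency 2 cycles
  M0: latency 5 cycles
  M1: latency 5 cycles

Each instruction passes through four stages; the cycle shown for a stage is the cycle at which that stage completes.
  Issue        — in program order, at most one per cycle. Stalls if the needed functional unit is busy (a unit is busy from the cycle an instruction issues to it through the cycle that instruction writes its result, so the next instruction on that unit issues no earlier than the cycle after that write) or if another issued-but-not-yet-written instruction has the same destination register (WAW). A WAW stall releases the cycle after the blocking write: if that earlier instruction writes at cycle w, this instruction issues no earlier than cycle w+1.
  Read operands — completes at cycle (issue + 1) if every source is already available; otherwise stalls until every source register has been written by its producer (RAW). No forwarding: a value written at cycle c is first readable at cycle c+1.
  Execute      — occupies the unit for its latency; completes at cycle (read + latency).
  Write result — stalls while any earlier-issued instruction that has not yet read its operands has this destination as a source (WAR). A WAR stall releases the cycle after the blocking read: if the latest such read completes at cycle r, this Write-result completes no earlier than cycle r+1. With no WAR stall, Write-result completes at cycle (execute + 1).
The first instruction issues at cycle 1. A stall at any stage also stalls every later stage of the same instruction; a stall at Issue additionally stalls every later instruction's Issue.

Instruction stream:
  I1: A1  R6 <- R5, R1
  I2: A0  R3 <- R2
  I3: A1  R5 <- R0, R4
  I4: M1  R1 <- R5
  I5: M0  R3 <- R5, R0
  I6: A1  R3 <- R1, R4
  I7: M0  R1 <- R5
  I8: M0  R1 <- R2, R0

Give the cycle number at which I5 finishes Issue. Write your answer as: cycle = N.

cycle = 8

[1] I1→A1
[2] I1 RO, I2→A0
[3] I2 RO
[4] I1 EX, I2 EX
[5] I1 WR R6, I2 WR R3
[6] I3→A1
[7] I3 RO, I4→M1
[8] I5→M0
[9] I3 EX
[10] I3 WR R5
[11] I4 RO, I5 RO
[16] I4 EX, I5 EX
[17] I4 WR R1, I5 WR R3
[18] I6→A1
[19] I6 RO, I7→M0
[20] I7 RO
[21] I6 EX
[22] I6 WR R3
[25] I7 EX
[26] I7 WR R1
[27] I8→M0
[28] I8 RO
[33] I8 EX
[34] I8 WR R1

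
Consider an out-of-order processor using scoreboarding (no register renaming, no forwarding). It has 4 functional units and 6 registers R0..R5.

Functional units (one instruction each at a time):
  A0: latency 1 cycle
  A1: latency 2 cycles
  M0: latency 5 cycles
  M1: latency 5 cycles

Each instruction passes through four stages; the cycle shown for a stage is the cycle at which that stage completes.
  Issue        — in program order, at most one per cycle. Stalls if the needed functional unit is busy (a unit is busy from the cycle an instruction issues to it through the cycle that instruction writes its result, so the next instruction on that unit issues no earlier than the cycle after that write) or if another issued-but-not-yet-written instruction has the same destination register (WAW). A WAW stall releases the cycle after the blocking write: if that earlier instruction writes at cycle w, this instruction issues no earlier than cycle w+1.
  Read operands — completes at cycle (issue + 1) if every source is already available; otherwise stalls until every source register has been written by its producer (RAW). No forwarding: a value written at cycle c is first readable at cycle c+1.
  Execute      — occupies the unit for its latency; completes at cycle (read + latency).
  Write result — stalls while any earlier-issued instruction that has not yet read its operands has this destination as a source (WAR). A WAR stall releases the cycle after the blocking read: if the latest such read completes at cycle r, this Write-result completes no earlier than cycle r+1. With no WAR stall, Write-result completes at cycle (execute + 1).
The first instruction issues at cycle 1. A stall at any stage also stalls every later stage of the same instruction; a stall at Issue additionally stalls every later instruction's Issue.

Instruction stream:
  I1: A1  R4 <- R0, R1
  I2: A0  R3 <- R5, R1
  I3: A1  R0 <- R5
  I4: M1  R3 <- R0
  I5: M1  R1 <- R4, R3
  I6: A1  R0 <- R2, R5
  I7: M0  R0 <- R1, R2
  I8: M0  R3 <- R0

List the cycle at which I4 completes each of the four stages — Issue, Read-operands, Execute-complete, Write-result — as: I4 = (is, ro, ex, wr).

I4 = (7, 11, 16, 17)

  I1 | 1 | 2 | 4 | 5
  I2 | 2 | 3 | 4 | 5
  I3 | 6 | 7 | 9 | 10   struct: A1 busy until I1 writes@5
  I4 | 7 | 11 | 16 | 17   RAW R0: wait I3 write@10
  I5 | 18 | 19 | 24 | 25   struct: M1 busy until I4 writes@17
  I6 | 19 | 20 | 22 | 23
  I7 | 24 | 26 | 31 | 32   WAW R0: wait I6 write@23 · RAW R1: wait I5 write@25
  I8 | 33 | 34 | 39 | 40   struct: M0 busy until I7 writes@32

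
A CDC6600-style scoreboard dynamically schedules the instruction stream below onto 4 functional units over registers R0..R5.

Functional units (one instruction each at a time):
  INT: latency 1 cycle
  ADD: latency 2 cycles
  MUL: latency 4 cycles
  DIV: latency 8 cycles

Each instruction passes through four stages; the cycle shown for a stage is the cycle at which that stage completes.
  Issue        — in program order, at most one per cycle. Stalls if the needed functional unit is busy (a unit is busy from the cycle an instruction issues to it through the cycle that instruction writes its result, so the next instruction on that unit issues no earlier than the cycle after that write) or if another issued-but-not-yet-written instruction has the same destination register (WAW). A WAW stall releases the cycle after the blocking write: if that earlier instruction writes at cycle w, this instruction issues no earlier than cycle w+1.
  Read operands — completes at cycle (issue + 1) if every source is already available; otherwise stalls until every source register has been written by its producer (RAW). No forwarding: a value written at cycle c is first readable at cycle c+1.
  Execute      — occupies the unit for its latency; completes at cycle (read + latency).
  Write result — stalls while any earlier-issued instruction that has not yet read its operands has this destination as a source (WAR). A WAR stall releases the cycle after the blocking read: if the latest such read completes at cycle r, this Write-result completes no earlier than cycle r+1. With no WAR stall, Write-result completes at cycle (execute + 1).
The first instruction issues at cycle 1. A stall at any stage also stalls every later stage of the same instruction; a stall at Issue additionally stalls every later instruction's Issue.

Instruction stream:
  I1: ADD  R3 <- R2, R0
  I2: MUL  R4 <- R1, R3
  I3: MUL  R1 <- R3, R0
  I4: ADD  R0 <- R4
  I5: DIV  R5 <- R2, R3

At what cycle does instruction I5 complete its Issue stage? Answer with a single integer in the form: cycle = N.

cycle = 14

I1: IS=1 RO=2 EX=4 WR=5
I2: IS=2 RO=6 EX=10 WR=11  [RAW R3: wait I1 write@5]
I3: IS=12 RO=13 EX=17 WR=18  [struct: MUL busy until I2 writes@11]
I4: IS=13 RO=14 EX=16 WR=17
I5: IS=14 RO=15 EX=23 WR=24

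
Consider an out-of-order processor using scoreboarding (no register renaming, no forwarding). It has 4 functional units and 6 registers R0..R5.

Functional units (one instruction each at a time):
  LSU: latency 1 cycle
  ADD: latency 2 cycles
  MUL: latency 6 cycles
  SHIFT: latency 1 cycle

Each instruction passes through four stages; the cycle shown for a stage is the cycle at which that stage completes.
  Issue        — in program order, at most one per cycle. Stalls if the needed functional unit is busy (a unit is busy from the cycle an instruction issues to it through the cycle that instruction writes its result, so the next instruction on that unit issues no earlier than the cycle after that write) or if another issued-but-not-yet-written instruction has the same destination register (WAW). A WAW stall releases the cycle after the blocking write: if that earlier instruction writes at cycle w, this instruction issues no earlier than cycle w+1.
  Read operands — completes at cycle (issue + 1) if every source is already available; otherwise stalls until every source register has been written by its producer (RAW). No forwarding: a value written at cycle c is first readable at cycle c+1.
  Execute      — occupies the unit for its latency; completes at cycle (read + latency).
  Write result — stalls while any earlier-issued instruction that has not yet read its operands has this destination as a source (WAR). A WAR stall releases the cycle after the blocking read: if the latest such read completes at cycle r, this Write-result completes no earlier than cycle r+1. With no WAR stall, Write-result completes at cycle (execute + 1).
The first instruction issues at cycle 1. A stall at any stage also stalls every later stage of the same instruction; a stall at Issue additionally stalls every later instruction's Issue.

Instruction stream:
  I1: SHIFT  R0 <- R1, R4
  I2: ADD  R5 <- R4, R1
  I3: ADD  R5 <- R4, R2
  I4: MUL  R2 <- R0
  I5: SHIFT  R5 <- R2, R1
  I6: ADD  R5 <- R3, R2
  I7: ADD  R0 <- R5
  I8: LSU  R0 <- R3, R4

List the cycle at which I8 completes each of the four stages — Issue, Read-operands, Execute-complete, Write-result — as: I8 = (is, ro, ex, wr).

I8 = (30, 31, 32, 33)

t=1  I1 issues→SHIFT
t=2  I1 reads | I2 issues→ADD
t=3  I1 exec-done | I2 reads
t=4  I1 writes R0
t=5  I2 exec-done
t=6  I2 writes R5
t=7  I3 issues→ADD
t=8  I3 reads | I4 issues→MUL
t=9  I4 reads
t=10  I3 exec-done
t=11  I3 writes R5
t=12  I5 issues→SHIFT
t=15  I4 exec-done
t=16  I4 writes R2
t=17  I5 reads
t=18  I5 exec-done
t=19  I5 writes R5
t=20  I6 issues→ADD
t=21  I6 reads
t=23  I6 exec-done
t=24  I6 writes R5
t=25  I7 issues→ADD
t=26  I7 reads
t=28  I7 exec-done
t=29  I7 writes R0
t=30  I8 issues→LSU
t=31  I8 reads
t=32  I8 exec-done
t=33  I8 writes R0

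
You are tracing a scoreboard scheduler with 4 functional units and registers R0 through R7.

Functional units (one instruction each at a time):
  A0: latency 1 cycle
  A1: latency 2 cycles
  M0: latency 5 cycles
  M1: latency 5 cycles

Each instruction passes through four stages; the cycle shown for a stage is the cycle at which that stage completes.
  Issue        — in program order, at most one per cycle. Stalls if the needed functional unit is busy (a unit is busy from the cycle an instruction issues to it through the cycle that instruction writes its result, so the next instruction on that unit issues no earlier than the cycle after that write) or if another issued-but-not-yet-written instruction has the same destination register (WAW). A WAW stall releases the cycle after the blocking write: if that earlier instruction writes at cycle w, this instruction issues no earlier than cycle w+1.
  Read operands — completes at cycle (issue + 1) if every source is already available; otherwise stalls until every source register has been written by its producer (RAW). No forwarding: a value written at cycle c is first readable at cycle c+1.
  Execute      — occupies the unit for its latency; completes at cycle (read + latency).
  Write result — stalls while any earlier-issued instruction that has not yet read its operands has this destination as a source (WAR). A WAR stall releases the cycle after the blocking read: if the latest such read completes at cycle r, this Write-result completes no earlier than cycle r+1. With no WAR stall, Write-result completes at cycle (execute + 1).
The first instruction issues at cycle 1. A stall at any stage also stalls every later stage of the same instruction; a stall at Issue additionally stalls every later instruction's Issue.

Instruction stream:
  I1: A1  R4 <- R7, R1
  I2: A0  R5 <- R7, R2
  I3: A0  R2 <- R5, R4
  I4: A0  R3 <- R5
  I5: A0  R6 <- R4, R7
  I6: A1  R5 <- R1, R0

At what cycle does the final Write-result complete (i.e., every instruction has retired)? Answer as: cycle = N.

cycle = 19

[1] I1 dispatched to A1
[2] I1 operands ready · I2 dispatched to A0
[3] I2 operands ready
[4] I1 complete · I2 complete
[5] R4←I1 · R5←I2
[6] I3 dispatched to A0
[7] I3 operands ready
[8] I3 complete
[9] R2←I3
[10] I4 dispatched to A0
[11] I4 operands ready
[12] I4 complete
[13] R3←I4
[14] I5 dispatched to A0
[15] I5 operands ready · I6 dispatched to A1
[16] I5 complete · I6 operands ready
[17] R6←I5
[18] I6 complete
[19] R5←I6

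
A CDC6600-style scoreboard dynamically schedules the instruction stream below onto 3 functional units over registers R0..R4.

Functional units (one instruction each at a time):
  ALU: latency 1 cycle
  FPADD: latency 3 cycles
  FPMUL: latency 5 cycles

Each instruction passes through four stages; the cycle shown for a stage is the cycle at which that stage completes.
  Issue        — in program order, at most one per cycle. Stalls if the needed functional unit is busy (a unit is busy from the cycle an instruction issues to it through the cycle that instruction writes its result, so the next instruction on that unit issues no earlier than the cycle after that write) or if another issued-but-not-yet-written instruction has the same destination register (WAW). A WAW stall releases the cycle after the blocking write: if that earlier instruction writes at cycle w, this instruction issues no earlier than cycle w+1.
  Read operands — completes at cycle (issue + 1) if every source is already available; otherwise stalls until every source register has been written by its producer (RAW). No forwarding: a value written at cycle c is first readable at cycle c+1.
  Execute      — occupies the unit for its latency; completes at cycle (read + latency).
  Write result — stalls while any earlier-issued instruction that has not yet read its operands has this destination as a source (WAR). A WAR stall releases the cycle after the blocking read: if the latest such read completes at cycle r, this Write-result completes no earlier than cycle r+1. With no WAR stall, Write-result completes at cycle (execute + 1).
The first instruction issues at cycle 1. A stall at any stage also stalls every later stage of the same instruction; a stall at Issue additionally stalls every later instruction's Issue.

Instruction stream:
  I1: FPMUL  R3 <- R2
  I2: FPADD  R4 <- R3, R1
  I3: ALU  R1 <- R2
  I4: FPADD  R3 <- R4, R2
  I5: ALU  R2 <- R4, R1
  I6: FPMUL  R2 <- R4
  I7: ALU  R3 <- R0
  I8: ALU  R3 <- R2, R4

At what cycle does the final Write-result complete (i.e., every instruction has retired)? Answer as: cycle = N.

[1] I1 issues→FPMUL
[2] I1 reads, I2 issues→FPADD
[3] I3 issues→ALU
[4] I3 reads
[5] I3 exec-done
[7] I1 exec-done
[8] I1 writes R3
[9] I2 reads
[10] I3 writes R1
[12] I2 exec-done
[13] I2 writes R4
[14] I4 issues→FPADD
[15] I4 reads, I5 issues→ALU
[16] I5 reads
[17] I5 exec-done
[18] I4 exec-done, I5 writes R2
[19] I4 writes R3, I6 issues→FPMUL
[20] I6 reads, I7 issues→ALU
[21] I7 reads
[22] I7 exec-done
[23] I7 writes R3
[24] I8 issues→ALU
[25] I6 exec-done
[26] I6 writes R2
[27] I8 reads
[28] I8 exec-done
[29] I8 writes R3

cycle = 29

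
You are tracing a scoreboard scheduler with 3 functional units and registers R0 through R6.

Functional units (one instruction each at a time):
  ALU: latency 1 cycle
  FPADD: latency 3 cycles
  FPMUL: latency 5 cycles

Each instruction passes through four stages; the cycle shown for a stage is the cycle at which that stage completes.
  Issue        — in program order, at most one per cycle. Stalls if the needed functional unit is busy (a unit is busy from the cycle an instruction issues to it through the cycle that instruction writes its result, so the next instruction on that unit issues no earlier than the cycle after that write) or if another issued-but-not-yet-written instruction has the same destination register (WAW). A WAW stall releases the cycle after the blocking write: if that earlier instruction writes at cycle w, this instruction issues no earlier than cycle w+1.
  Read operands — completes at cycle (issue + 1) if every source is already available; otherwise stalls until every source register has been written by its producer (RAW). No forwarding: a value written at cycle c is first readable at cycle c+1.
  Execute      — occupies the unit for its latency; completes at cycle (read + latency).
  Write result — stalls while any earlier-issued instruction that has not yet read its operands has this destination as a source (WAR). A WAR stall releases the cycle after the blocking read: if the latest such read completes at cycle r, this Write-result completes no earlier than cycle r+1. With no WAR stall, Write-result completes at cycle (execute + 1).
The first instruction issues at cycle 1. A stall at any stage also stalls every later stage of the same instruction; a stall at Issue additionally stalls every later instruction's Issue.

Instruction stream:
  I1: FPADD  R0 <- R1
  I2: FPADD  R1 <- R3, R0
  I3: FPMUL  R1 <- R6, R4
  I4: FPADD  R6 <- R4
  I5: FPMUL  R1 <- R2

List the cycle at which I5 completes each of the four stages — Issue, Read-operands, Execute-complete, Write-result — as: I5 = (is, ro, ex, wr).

[1] I1 issues→FPADD
[2] I1 reads
[5] I1 exec-done
[6] I1 writes R0
[7] I2 issues→FPADD
[8] I2 reads
[11] I2 exec-done
[12] I2 writes R1
[13] I3 issues→FPMUL
[14] I3 reads | I4 issues→FPADD
[15] I4 reads
[18] I4 exec-done
[19] I3 exec-done | I4 writes R6
[20] I3 writes R1
[21] I5 issues→FPMUL
[22] I5 reads
[27] I5 exec-done
[28] I5 writes R1

I5 = (21, 22, 27, 28)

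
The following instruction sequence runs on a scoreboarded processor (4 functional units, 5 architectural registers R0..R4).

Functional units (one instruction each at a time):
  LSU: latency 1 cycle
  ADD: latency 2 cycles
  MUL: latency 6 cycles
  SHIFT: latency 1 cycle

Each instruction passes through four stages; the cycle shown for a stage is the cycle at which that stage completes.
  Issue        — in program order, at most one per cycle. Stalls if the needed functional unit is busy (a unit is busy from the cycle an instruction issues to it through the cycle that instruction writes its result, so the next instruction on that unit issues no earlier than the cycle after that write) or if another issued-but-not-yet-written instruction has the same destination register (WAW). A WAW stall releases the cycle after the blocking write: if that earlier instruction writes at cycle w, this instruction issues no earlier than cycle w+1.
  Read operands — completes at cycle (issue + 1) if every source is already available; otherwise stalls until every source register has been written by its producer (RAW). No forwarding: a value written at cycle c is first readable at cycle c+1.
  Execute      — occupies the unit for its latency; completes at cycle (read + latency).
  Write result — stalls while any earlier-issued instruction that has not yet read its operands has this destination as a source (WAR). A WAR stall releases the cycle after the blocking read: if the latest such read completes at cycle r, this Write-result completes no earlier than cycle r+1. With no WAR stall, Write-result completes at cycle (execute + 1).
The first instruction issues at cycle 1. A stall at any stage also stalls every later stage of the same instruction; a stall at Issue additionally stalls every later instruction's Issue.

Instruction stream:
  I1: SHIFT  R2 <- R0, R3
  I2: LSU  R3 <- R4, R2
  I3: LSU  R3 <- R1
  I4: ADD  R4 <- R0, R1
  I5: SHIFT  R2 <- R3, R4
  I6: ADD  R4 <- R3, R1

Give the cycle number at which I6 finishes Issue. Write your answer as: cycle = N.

I1  is:1  ro:2  ex:3  wr:4
I2  is:2  ro:5  ex:6  wr:7  — RAW R2: wait I1 write@4
I3  is:8  ro:9  ex:10  wr:11  — struct: LSU busy until I2 writes@7
I4  is:9  ro:10  ex:12  wr:13
I5  is:10  ro:14  ex:15  wr:16  — RAW R4: wait I4 write@13
I6  is:14  ro:15  ex:17  wr:18  — struct: ADD busy until I4 writes@13

cycle = 14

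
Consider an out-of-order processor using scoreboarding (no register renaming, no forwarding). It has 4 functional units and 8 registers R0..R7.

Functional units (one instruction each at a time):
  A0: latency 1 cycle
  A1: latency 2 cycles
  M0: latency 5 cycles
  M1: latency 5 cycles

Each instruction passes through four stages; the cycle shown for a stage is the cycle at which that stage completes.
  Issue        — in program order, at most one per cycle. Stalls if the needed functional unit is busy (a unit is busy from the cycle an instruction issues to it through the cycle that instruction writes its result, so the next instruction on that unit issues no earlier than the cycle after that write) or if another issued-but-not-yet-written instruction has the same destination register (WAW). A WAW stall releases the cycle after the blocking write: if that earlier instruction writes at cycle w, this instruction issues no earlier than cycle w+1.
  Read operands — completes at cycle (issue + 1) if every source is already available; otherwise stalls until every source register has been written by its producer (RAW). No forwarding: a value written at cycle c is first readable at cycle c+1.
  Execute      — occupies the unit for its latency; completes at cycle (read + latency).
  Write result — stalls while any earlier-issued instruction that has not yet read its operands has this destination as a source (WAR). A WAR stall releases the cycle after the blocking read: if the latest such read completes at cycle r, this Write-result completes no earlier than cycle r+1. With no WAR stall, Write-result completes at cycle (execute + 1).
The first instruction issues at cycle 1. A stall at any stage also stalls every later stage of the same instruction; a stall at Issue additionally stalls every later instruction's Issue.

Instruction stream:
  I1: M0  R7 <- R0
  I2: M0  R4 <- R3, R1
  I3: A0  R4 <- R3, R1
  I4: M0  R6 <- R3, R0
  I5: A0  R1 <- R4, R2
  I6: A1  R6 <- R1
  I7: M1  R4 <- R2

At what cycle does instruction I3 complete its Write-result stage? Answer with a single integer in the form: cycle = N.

[I1] 1/2/7/8
[I2] 9/10/15/16  (struct: M0 busy until I1 writes@8)
[I3] 17/18/19/20  (WAW R4: wait I2 write@16)
[I4] 18/19/24/25
[I5] 21/22/23/24  (struct: A0 busy until I3 writes@20)
[I6] 26/27/29/30  (WAW R6: wait I4 write@25)
[I7] 27/28/33/34

cycle = 20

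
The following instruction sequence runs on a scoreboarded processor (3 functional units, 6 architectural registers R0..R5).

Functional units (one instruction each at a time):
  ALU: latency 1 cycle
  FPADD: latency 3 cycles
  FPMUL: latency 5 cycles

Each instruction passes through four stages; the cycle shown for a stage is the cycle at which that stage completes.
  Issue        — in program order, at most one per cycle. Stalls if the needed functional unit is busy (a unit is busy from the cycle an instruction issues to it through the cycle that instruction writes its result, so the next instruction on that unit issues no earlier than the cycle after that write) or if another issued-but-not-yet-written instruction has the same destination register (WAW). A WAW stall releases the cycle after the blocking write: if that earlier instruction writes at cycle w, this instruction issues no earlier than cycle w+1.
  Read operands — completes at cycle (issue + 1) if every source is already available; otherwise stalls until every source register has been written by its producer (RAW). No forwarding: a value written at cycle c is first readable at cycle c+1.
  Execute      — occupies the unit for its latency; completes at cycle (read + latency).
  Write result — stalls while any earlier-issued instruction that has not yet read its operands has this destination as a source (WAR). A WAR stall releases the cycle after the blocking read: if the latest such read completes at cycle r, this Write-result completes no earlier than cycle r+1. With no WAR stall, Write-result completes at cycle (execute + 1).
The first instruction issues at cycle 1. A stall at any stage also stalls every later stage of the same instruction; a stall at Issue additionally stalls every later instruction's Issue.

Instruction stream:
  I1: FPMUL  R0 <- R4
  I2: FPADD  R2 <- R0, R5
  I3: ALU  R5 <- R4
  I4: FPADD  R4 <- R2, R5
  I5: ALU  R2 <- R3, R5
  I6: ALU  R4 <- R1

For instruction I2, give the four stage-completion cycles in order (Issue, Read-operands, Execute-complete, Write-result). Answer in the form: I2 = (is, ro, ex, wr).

I2 = (2, 9, 12, 13)

I1: IS=1 RO=2 EX=7 WR=8
I2: IS=2 RO=9 EX=12 WR=13  [RAW R0: wait I1 write@8]
I3: IS=3 RO=4 EX=5 WR=10  [WAR R5: wait I2 read@9]
I4: IS=14 RO=15 EX=18 WR=19  [struct: FPADD busy until I2 writes@13]
I5: IS=15 RO=16 EX=17 WR=18
I6: IS=20 RO=21 EX=22 WR=23  [WAW R4: wait I4 write@19]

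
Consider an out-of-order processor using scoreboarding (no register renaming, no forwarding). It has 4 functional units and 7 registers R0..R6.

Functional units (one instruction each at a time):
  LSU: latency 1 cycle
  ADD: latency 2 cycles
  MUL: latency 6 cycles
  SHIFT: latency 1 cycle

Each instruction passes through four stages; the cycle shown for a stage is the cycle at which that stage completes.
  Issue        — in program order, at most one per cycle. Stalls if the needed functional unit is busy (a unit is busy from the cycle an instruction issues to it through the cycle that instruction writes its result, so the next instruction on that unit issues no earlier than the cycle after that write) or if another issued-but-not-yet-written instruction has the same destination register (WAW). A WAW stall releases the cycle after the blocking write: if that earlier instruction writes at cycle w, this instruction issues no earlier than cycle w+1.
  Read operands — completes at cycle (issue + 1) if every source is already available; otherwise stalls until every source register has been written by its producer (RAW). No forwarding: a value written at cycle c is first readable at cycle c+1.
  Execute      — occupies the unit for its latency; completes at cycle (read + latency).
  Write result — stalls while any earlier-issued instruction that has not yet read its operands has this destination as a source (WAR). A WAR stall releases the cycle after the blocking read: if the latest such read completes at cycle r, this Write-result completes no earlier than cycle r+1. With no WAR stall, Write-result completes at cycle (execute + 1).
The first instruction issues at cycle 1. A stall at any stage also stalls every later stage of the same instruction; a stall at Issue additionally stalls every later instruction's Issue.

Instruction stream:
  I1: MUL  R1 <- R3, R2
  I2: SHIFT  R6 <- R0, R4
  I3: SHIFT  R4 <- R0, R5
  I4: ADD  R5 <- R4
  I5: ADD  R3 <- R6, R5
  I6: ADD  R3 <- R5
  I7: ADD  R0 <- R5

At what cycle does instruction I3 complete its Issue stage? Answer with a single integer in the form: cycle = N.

1) issue 1, read 2, done 8, write 9
2) issue 2, read 3, done 4, write 5
3) issue 6, read 7, done 8, write 9  <struct: SHIFT busy until I2 writes@5>
4) issue 7, read 10, done 12, write 13  <RAW R4: wait I3 write@9>
5) issue 14, read 15, done 17, write 18  <struct: ADD busy until I4 writes@13>
6) issue 19, read 20, done 22, write 23  <struct: ADD busy until I5 writes@18>
7) issue 24, read 25, done 27, write 28  <struct: ADD busy until I6 writes@23>

cycle = 6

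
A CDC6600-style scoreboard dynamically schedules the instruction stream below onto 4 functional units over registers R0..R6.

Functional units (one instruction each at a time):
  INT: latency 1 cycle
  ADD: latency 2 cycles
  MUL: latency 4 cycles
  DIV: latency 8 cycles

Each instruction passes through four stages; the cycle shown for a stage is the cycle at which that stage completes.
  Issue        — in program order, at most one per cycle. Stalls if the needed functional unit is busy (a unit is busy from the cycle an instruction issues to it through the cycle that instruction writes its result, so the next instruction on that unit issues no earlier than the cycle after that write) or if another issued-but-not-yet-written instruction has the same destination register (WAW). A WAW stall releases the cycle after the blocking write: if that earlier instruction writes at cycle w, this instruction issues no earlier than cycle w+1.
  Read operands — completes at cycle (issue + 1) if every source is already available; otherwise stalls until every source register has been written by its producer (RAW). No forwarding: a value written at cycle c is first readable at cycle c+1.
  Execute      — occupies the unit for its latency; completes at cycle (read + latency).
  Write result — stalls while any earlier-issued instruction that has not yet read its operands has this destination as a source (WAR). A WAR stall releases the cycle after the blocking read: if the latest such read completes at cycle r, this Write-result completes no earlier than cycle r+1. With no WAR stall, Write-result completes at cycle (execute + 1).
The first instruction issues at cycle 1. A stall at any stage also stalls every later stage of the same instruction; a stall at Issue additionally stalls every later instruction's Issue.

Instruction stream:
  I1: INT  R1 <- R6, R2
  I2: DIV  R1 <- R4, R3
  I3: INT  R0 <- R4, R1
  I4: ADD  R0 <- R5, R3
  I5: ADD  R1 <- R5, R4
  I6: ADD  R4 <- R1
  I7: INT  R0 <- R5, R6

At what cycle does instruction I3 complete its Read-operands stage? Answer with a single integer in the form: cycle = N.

cycle = 16

cycle 1: I1 dispatched to INT
cycle 2: I1 operands ready
cycle 3: I1 complete
cycle 4: R1←I1
cycle 5: I2 dispatched to DIV
cycle 6: I2 operands ready; I3 dispatched to INT
cycle 14: I2 complete
cycle 15: R1←I2
cycle 16: I3 operands ready
cycle 17: I3 complete
cycle 18: R0←I3
cycle 19: I4 dispatched to ADD
cycle 20: I4 operands ready
cycle 22: I4 complete
cycle 23: R0←I4
cycle 24: I5 dispatched to ADD
cycle 25: I5 operands ready
cycle 27: I5 complete
cycle 28: R1←I5
cycle 29: I6 dispatched to ADD
cycle 30: I6 operands ready; I7 dispatched to INT
cycle 31: I7 operands ready
cycle 32: I6 complete; I7 complete
cycle 33: R4←I6; R0←I7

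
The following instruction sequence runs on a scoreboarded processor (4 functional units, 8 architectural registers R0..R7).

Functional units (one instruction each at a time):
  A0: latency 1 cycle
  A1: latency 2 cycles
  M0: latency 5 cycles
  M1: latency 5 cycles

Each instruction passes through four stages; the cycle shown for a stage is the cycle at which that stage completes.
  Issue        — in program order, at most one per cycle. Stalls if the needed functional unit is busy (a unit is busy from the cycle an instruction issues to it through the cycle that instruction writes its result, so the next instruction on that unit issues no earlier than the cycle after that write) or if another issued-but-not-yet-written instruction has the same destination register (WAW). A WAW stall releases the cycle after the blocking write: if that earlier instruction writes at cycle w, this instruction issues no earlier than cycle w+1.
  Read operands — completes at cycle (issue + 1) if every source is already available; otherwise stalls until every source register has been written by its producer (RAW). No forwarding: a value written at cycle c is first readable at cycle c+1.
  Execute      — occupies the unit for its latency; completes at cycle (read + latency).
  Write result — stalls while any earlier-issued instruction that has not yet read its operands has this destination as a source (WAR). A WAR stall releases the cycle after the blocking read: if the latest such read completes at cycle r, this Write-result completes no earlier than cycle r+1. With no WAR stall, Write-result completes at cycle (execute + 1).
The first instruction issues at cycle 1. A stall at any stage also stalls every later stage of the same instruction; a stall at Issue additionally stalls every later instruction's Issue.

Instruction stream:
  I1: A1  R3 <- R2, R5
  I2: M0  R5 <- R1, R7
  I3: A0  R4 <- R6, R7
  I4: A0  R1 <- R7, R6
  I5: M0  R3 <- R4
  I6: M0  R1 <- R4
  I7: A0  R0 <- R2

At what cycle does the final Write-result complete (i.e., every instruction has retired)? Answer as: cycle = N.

cycle 1: I1 issues→A1
cycle 2: I1 reads · I2 issues→M0
cycle 3: I2 reads · I3 issues→A0
cycle 4: I1 exec-done · I3 reads
cycle 5: I1 writes R3 · I3 exec-done
cycle 6: I3 writes R4
cycle 7: I4 issues→A0
cycle 8: I2 exec-done · I4 reads
cycle 9: I2 writes R5 · I4 exec-done
cycle 10: I4 writes R1 · I5 issues→M0
cycle 11: I5 reads
cycle 16: I5 exec-done
cycle 17: I5 writes R3
cycle 18: I6 issues→M0
cycle 19: I6 reads · I7 issues→A0
cycle 20: I7 reads
cycle 21: I7 exec-done
cycle 22: I7 writes R0
cycle 24: I6 exec-done
cycle 25: I6 writes R1

cycle = 25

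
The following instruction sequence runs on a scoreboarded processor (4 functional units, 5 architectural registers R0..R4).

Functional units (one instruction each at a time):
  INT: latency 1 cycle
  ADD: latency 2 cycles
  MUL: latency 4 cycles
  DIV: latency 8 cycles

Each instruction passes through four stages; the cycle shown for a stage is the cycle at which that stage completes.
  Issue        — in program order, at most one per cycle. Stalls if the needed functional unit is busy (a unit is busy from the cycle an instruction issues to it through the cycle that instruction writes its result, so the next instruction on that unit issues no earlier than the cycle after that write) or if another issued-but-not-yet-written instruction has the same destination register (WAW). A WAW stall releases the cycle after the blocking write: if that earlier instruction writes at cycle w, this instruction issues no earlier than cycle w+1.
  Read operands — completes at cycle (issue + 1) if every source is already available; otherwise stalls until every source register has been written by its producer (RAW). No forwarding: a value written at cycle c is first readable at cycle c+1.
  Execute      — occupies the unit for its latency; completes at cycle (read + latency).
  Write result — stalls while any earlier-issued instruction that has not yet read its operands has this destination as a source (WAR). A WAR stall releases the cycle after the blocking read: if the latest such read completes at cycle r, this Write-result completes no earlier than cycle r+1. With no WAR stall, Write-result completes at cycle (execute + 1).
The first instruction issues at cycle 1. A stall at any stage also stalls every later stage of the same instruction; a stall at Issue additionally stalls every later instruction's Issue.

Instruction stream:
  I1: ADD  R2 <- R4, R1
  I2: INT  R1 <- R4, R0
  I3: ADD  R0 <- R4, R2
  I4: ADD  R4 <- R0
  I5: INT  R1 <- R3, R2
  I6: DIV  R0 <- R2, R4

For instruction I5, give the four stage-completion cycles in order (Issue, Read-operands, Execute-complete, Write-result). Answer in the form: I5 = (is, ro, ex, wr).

t=1  issue I1 (ADD)
t=2  I1 read-ops · issue I2 (INT)
t=3  I2 read-ops
t=4  I1 finished on ADD · I2 finished on INT
t=5  I1→R2 · I2→R1
t=6  issue I3 (ADD)
t=7  I3 read-ops
t=9  I3 finished on ADD
t=10  I3→R0
t=11  issue I4 (ADD)
t=12  I4 read-ops · issue I5 (INT)
t=13  I5 read-ops · issue I6 (DIV)
t=14  I4 finished on ADD · I5 finished on INT
t=15  I4→R4 · I5→R1
t=16  I6 read-ops
t=24  I6 finished on DIV
t=25  I6→R0

I5 = (12, 13, 14, 15)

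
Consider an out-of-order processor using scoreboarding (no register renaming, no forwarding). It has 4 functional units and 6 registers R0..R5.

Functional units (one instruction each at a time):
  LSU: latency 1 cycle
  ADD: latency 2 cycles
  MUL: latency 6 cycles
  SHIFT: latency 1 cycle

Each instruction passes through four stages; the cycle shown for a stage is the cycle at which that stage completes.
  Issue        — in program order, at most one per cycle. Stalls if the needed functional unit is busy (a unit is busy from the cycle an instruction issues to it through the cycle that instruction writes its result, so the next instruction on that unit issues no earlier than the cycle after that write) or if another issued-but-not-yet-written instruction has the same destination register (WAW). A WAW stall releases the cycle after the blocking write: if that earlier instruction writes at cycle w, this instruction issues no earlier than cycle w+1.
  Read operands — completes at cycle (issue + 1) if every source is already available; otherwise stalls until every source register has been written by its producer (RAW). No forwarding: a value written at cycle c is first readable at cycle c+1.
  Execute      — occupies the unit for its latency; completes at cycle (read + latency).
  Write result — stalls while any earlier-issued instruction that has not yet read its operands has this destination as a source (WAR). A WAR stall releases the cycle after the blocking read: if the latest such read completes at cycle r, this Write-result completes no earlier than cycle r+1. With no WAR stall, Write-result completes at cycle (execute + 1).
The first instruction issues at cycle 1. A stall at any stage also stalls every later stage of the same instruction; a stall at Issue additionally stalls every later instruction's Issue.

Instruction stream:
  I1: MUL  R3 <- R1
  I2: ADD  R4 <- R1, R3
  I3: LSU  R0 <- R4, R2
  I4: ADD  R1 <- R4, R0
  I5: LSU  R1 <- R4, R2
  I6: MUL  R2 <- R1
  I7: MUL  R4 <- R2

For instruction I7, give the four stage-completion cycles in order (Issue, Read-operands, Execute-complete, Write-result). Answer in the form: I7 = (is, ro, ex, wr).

I7 = (33, 34, 40, 41)

[1] I1→MUL
[2] I1 RO, I2→ADD
[3] I3→LSU
[8] I1 EX
[9] I1 WR R3
[10] I2 RO
[12] I2 EX
[13] I2 WR R4
[14] I3 RO, I4→ADD
[15] I3 EX
[16] I3 WR R0
[17] I4 RO
[19] I4 EX
[20] I4 WR R1
[21] I5→LSU
[22] I5 RO, I6→MUL
[23] I5 EX
[24] I5 WR R1
[25] I6 RO
[31] I6 EX
[32] I6 WR R2
[33] I7→MUL
[34] I7 RO
[40] I7 EX
[41] I7 WR R4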